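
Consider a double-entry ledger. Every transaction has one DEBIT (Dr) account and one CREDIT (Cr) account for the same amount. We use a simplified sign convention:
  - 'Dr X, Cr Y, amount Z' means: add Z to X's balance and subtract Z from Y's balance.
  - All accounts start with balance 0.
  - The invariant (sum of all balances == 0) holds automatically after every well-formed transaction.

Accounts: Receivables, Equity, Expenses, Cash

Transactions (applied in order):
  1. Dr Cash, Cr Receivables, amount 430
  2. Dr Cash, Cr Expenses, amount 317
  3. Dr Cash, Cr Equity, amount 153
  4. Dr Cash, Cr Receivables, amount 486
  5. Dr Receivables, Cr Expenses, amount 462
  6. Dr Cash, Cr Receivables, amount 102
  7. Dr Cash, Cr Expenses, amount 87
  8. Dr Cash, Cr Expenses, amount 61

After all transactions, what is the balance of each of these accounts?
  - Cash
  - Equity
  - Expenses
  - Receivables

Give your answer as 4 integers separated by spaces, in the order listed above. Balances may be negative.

Answer: 1636 -153 -927 -556

Derivation:
After txn 1 (Dr Cash, Cr Receivables, amount 430): Cash=430 Receivables=-430
After txn 2 (Dr Cash, Cr Expenses, amount 317): Cash=747 Expenses=-317 Receivables=-430
After txn 3 (Dr Cash, Cr Equity, amount 153): Cash=900 Equity=-153 Expenses=-317 Receivables=-430
After txn 4 (Dr Cash, Cr Receivables, amount 486): Cash=1386 Equity=-153 Expenses=-317 Receivables=-916
After txn 5 (Dr Receivables, Cr Expenses, amount 462): Cash=1386 Equity=-153 Expenses=-779 Receivables=-454
After txn 6 (Dr Cash, Cr Receivables, amount 102): Cash=1488 Equity=-153 Expenses=-779 Receivables=-556
After txn 7 (Dr Cash, Cr Expenses, amount 87): Cash=1575 Equity=-153 Expenses=-866 Receivables=-556
After txn 8 (Dr Cash, Cr Expenses, amount 61): Cash=1636 Equity=-153 Expenses=-927 Receivables=-556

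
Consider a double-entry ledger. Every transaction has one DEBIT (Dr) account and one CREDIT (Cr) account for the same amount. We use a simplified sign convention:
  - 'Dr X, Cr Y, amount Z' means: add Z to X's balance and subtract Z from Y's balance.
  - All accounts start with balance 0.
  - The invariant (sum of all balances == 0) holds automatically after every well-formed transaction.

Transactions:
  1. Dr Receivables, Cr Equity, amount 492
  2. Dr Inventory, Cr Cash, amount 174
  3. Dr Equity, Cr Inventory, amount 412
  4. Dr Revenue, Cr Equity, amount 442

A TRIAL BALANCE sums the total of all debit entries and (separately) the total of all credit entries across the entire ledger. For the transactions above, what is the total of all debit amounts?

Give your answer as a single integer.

Answer: 1520

Derivation:
Txn 1: debit+=492
Txn 2: debit+=174
Txn 3: debit+=412
Txn 4: debit+=442
Total debits = 1520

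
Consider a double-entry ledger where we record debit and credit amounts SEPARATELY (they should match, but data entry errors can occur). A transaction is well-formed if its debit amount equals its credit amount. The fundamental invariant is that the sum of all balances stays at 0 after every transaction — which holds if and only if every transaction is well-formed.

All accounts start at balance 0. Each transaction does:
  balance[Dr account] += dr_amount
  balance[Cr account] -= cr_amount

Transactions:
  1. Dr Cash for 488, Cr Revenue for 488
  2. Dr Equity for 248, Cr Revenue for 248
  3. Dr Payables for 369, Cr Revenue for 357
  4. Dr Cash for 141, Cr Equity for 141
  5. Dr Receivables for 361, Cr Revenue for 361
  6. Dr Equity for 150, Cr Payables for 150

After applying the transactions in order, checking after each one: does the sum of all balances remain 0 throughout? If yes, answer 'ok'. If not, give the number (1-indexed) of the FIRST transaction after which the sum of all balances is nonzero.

Answer: 3

Derivation:
After txn 1: dr=488 cr=488 sum_balances=0
After txn 2: dr=248 cr=248 sum_balances=0
After txn 3: dr=369 cr=357 sum_balances=12
After txn 4: dr=141 cr=141 sum_balances=12
After txn 5: dr=361 cr=361 sum_balances=12
After txn 6: dr=150 cr=150 sum_balances=12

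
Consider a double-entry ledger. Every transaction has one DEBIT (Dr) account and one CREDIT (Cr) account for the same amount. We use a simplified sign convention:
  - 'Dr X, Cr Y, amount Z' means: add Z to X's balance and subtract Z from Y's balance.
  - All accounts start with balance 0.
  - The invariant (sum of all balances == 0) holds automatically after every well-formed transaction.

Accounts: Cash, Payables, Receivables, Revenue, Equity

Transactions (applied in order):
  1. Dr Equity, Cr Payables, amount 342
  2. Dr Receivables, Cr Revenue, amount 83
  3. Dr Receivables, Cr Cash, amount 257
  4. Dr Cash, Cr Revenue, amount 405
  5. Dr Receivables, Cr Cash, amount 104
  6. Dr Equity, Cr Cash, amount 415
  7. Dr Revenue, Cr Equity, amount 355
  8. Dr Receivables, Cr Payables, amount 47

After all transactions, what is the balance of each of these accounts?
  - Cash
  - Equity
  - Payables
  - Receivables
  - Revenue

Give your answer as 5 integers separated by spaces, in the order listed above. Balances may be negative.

After txn 1 (Dr Equity, Cr Payables, amount 342): Equity=342 Payables=-342
After txn 2 (Dr Receivables, Cr Revenue, amount 83): Equity=342 Payables=-342 Receivables=83 Revenue=-83
After txn 3 (Dr Receivables, Cr Cash, amount 257): Cash=-257 Equity=342 Payables=-342 Receivables=340 Revenue=-83
After txn 4 (Dr Cash, Cr Revenue, amount 405): Cash=148 Equity=342 Payables=-342 Receivables=340 Revenue=-488
After txn 5 (Dr Receivables, Cr Cash, amount 104): Cash=44 Equity=342 Payables=-342 Receivables=444 Revenue=-488
After txn 6 (Dr Equity, Cr Cash, amount 415): Cash=-371 Equity=757 Payables=-342 Receivables=444 Revenue=-488
After txn 7 (Dr Revenue, Cr Equity, amount 355): Cash=-371 Equity=402 Payables=-342 Receivables=444 Revenue=-133
After txn 8 (Dr Receivables, Cr Payables, amount 47): Cash=-371 Equity=402 Payables=-389 Receivables=491 Revenue=-133

Answer: -371 402 -389 491 -133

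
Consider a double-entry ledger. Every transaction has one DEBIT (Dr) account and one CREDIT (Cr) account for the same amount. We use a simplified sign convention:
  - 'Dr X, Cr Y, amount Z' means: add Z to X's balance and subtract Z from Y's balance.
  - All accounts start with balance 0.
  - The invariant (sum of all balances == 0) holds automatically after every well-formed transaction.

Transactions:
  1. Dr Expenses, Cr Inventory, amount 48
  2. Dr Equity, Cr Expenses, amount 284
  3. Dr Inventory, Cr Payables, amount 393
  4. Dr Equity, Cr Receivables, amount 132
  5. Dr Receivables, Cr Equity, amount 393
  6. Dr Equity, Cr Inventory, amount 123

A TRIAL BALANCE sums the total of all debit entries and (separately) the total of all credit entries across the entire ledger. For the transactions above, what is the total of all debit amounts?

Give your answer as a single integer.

Txn 1: debit+=48
Txn 2: debit+=284
Txn 3: debit+=393
Txn 4: debit+=132
Txn 5: debit+=393
Txn 6: debit+=123
Total debits = 1373

Answer: 1373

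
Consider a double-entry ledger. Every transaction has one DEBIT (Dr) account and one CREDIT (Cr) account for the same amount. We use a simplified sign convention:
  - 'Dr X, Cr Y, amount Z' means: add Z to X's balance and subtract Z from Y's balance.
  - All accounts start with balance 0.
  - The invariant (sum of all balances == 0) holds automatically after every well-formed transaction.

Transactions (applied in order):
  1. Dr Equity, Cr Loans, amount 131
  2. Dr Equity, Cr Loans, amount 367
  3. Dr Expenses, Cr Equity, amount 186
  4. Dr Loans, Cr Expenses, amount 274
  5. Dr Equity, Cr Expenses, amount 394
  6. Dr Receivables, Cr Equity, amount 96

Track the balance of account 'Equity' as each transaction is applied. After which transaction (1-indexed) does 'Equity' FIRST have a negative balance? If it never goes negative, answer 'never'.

Answer: never

Derivation:
After txn 1: Equity=131
After txn 2: Equity=498
After txn 3: Equity=312
After txn 4: Equity=312
After txn 5: Equity=706
After txn 6: Equity=610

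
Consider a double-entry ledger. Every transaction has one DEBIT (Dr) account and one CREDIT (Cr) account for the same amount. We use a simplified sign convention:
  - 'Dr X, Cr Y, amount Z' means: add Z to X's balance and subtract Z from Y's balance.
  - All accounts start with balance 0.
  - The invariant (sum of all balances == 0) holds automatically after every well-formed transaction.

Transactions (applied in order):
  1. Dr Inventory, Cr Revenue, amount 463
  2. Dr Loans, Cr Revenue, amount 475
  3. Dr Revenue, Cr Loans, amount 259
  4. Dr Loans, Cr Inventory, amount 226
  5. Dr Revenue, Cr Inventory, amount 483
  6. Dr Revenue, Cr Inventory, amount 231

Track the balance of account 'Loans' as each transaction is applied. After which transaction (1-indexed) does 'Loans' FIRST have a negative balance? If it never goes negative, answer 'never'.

After txn 1: Loans=0
After txn 2: Loans=475
After txn 3: Loans=216
After txn 4: Loans=442
After txn 5: Loans=442
After txn 6: Loans=442

Answer: never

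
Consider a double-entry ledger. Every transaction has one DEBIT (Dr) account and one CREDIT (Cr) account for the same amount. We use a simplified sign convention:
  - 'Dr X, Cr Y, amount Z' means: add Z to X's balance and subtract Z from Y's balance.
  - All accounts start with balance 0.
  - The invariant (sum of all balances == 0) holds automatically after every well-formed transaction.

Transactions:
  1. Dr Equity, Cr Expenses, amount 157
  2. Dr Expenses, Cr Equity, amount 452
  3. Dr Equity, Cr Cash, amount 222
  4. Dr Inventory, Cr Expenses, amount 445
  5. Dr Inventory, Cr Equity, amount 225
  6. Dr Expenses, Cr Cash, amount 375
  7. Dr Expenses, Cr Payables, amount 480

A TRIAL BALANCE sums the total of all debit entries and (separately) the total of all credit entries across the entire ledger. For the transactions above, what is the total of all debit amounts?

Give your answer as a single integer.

Answer: 2356

Derivation:
Txn 1: debit+=157
Txn 2: debit+=452
Txn 3: debit+=222
Txn 4: debit+=445
Txn 5: debit+=225
Txn 6: debit+=375
Txn 7: debit+=480
Total debits = 2356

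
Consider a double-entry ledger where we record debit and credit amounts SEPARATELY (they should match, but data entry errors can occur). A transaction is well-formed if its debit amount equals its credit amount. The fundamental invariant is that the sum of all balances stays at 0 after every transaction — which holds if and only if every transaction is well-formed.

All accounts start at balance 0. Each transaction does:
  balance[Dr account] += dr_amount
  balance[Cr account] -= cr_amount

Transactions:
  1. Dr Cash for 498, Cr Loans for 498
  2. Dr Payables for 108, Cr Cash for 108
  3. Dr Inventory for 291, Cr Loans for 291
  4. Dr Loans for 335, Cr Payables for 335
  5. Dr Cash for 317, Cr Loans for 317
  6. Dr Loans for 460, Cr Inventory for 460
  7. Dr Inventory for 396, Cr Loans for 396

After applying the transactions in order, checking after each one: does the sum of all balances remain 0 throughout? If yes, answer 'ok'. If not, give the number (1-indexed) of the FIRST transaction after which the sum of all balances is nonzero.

After txn 1: dr=498 cr=498 sum_balances=0
After txn 2: dr=108 cr=108 sum_balances=0
After txn 3: dr=291 cr=291 sum_balances=0
After txn 4: dr=335 cr=335 sum_balances=0
After txn 5: dr=317 cr=317 sum_balances=0
After txn 6: dr=460 cr=460 sum_balances=0
After txn 7: dr=396 cr=396 sum_balances=0

Answer: ok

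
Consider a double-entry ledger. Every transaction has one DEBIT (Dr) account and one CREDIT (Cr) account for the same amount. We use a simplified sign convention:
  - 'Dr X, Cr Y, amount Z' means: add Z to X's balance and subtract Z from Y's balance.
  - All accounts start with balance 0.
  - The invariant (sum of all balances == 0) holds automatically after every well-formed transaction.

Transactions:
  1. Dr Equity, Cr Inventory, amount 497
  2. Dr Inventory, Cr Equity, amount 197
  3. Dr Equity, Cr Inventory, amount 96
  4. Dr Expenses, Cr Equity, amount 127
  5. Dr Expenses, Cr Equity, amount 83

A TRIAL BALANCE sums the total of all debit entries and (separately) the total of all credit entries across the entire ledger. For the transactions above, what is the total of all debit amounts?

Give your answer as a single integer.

Answer: 1000

Derivation:
Txn 1: debit+=497
Txn 2: debit+=197
Txn 3: debit+=96
Txn 4: debit+=127
Txn 5: debit+=83
Total debits = 1000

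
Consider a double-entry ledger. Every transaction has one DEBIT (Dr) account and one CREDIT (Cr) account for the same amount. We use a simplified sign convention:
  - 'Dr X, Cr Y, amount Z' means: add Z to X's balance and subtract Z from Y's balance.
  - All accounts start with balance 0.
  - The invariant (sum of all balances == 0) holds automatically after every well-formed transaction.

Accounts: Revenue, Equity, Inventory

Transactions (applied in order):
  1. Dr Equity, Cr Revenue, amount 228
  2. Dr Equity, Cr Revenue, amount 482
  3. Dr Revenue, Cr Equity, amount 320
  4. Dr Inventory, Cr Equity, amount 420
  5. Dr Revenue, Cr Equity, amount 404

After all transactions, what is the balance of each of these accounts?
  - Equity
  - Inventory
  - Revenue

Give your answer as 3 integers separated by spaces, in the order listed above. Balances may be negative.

Answer: -434 420 14

Derivation:
After txn 1 (Dr Equity, Cr Revenue, amount 228): Equity=228 Revenue=-228
After txn 2 (Dr Equity, Cr Revenue, amount 482): Equity=710 Revenue=-710
After txn 3 (Dr Revenue, Cr Equity, amount 320): Equity=390 Revenue=-390
After txn 4 (Dr Inventory, Cr Equity, amount 420): Equity=-30 Inventory=420 Revenue=-390
After txn 5 (Dr Revenue, Cr Equity, amount 404): Equity=-434 Inventory=420 Revenue=14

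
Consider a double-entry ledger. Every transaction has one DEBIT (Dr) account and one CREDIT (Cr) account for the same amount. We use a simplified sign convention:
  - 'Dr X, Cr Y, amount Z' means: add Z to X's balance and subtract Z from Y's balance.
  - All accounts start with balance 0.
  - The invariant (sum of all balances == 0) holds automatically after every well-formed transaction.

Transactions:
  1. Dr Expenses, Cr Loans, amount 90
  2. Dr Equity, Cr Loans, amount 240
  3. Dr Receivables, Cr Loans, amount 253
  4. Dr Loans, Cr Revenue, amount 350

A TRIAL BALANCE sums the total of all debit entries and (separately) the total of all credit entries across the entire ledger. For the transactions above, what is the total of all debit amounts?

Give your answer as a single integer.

Txn 1: debit+=90
Txn 2: debit+=240
Txn 3: debit+=253
Txn 4: debit+=350
Total debits = 933

Answer: 933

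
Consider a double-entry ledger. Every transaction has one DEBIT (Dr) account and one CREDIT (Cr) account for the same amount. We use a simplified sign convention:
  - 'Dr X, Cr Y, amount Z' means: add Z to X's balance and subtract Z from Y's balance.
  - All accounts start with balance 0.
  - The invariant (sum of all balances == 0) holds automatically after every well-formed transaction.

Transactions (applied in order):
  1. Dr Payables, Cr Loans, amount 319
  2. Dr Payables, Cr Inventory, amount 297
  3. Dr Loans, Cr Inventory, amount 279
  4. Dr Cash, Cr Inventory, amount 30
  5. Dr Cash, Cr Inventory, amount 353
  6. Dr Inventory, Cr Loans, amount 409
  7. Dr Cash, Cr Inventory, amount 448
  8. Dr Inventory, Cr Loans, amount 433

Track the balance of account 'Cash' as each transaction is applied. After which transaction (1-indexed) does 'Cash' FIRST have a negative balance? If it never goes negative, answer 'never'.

After txn 1: Cash=0
After txn 2: Cash=0
After txn 3: Cash=0
After txn 4: Cash=30
After txn 5: Cash=383
After txn 6: Cash=383
After txn 7: Cash=831
After txn 8: Cash=831

Answer: never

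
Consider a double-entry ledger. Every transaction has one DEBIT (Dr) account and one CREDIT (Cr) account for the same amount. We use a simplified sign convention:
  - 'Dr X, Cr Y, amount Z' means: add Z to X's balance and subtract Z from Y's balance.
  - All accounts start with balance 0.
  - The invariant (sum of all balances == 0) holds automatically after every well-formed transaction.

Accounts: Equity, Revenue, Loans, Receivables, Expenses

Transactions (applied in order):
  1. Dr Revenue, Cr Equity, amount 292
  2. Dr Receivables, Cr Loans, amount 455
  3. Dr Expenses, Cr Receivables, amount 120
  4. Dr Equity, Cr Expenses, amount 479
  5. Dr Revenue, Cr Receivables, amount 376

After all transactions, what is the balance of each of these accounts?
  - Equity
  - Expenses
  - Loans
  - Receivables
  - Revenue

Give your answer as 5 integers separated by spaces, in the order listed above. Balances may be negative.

After txn 1 (Dr Revenue, Cr Equity, amount 292): Equity=-292 Revenue=292
After txn 2 (Dr Receivables, Cr Loans, amount 455): Equity=-292 Loans=-455 Receivables=455 Revenue=292
After txn 3 (Dr Expenses, Cr Receivables, amount 120): Equity=-292 Expenses=120 Loans=-455 Receivables=335 Revenue=292
After txn 4 (Dr Equity, Cr Expenses, amount 479): Equity=187 Expenses=-359 Loans=-455 Receivables=335 Revenue=292
After txn 5 (Dr Revenue, Cr Receivables, amount 376): Equity=187 Expenses=-359 Loans=-455 Receivables=-41 Revenue=668

Answer: 187 -359 -455 -41 668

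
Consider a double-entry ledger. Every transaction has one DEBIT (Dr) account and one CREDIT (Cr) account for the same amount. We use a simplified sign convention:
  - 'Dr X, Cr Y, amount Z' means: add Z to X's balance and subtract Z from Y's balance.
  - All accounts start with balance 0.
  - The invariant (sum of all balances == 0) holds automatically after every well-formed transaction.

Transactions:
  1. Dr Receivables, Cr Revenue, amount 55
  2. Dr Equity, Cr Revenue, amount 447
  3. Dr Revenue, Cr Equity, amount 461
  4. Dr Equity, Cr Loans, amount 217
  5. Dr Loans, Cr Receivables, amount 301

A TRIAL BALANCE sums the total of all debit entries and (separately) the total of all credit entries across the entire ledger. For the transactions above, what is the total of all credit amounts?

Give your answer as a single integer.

Answer: 1481

Derivation:
Txn 1: credit+=55
Txn 2: credit+=447
Txn 3: credit+=461
Txn 4: credit+=217
Txn 5: credit+=301
Total credits = 1481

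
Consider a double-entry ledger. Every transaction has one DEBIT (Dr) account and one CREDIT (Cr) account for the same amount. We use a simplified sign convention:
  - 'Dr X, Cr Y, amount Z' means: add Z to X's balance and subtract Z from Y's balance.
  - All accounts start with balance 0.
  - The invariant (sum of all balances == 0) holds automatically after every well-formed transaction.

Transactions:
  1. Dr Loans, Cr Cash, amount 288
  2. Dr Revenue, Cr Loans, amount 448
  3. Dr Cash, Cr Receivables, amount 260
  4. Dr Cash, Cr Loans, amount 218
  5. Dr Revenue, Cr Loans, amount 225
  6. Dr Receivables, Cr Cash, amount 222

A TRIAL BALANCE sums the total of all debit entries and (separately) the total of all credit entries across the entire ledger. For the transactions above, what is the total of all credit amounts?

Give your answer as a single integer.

Answer: 1661

Derivation:
Txn 1: credit+=288
Txn 2: credit+=448
Txn 3: credit+=260
Txn 4: credit+=218
Txn 5: credit+=225
Txn 6: credit+=222
Total credits = 1661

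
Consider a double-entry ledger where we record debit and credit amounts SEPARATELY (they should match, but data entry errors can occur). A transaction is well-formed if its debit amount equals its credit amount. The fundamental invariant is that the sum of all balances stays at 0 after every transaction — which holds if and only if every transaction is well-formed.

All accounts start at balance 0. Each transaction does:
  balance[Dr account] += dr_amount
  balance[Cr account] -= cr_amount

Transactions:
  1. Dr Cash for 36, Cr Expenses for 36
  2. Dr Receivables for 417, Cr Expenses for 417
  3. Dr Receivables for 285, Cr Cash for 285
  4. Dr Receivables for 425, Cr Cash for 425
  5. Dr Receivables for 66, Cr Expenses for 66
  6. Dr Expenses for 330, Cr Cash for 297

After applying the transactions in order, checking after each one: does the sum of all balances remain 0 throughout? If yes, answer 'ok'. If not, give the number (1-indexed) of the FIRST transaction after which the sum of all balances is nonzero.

Answer: 6

Derivation:
After txn 1: dr=36 cr=36 sum_balances=0
After txn 2: dr=417 cr=417 sum_balances=0
After txn 3: dr=285 cr=285 sum_balances=0
After txn 4: dr=425 cr=425 sum_balances=0
After txn 5: dr=66 cr=66 sum_balances=0
After txn 6: dr=330 cr=297 sum_balances=33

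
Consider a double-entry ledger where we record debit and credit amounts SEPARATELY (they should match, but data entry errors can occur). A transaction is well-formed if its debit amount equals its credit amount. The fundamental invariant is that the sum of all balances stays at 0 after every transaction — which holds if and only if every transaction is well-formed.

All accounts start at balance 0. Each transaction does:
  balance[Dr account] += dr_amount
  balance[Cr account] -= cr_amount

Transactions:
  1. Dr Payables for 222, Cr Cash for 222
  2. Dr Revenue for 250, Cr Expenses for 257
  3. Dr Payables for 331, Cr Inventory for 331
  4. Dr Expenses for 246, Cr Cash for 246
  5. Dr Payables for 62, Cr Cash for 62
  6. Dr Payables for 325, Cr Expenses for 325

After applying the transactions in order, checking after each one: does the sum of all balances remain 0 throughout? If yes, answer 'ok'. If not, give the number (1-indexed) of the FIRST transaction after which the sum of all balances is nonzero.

After txn 1: dr=222 cr=222 sum_balances=0
After txn 2: dr=250 cr=257 sum_balances=-7
After txn 3: dr=331 cr=331 sum_balances=-7
After txn 4: dr=246 cr=246 sum_balances=-7
After txn 5: dr=62 cr=62 sum_balances=-7
After txn 6: dr=325 cr=325 sum_balances=-7

Answer: 2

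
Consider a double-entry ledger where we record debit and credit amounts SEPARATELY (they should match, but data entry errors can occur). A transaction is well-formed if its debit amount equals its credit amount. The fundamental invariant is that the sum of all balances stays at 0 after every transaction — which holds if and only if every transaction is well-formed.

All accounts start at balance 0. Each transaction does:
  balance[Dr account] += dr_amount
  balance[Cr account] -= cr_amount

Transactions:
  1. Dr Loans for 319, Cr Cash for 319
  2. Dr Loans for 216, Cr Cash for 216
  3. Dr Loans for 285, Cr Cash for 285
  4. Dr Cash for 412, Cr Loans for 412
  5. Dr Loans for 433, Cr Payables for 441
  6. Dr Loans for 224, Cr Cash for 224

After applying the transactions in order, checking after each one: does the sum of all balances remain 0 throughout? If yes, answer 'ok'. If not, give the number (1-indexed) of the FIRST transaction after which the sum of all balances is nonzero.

After txn 1: dr=319 cr=319 sum_balances=0
After txn 2: dr=216 cr=216 sum_balances=0
After txn 3: dr=285 cr=285 sum_balances=0
After txn 4: dr=412 cr=412 sum_balances=0
After txn 5: dr=433 cr=441 sum_balances=-8
After txn 6: dr=224 cr=224 sum_balances=-8

Answer: 5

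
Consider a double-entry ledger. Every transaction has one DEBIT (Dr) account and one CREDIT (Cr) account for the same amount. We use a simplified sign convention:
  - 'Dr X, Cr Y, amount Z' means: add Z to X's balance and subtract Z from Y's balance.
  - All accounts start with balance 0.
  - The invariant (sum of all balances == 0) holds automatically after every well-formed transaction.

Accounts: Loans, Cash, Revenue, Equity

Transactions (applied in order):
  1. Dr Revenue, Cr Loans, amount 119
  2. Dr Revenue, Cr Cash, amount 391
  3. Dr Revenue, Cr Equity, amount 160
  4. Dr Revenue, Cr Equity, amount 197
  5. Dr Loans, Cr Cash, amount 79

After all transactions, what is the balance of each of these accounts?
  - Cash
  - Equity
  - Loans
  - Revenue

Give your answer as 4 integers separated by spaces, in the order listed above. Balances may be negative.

Answer: -470 -357 -40 867

Derivation:
After txn 1 (Dr Revenue, Cr Loans, amount 119): Loans=-119 Revenue=119
After txn 2 (Dr Revenue, Cr Cash, amount 391): Cash=-391 Loans=-119 Revenue=510
After txn 3 (Dr Revenue, Cr Equity, amount 160): Cash=-391 Equity=-160 Loans=-119 Revenue=670
After txn 4 (Dr Revenue, Cr Equity, amount 197): Cash=-391 Equity=-357 Loans=-119 Revenue=867
After txn 5 (Dr Loans, Cr Cash, amount 79): Cash=-470 Equity=-357 Loans=-40 Revenue=867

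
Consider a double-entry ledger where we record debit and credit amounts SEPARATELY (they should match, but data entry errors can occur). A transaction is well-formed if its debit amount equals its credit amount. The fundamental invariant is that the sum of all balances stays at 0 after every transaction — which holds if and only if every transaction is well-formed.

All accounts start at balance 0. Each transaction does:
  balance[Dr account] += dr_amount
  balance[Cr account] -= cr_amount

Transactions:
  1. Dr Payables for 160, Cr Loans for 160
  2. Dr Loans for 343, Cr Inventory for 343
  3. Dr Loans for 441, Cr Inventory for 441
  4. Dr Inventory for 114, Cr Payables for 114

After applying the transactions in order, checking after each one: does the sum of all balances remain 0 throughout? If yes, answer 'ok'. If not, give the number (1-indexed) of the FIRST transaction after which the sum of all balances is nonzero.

Answer: ok

Derivation:
After txn 1: dr=160 cr=160 sum_balances=0
After txn 2: dr=343 cr=343 sum_balances=0
After txn 3: dr=441 cr=441 sum_balances=0
After txn 4: dr=114 cr=114 sum_balances=0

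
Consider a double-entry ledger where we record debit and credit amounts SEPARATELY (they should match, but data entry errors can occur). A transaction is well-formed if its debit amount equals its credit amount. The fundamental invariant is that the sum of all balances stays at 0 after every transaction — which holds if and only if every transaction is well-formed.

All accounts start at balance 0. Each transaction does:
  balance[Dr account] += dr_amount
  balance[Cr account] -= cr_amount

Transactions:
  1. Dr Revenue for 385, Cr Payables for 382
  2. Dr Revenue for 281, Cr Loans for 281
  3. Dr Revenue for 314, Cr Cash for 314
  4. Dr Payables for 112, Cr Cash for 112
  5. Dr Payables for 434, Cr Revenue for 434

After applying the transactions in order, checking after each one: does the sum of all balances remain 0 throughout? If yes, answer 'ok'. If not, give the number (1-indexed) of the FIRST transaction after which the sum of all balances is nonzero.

Answer: 1

Derivation:
After txn 1: dr=385 cr=382 sum_balances=3
After txn 2: dr=281 cr=281 sum_balances=3
After txn 3: dr=314 cr=314 sum_balances=3
After txn 4: dr=112 cr=112 sum_balances=3
After txn 5: dr=434 cr=434 sum_balances=3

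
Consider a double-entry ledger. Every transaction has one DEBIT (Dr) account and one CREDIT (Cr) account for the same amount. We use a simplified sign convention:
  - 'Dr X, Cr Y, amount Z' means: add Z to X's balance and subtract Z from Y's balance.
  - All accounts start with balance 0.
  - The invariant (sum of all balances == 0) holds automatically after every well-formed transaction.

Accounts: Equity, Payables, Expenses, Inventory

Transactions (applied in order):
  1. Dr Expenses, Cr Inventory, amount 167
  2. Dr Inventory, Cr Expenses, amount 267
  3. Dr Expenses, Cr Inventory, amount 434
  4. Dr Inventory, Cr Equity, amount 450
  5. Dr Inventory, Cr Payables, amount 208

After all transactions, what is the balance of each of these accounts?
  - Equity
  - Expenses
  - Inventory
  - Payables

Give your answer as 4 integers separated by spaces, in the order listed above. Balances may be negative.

Answer: -450 334 324 -208

Derivation:
After txn 1 (Dr Expenses, Cr Inventory, amount 167): Expenses=167 Inventory=-167
After txn 2 (Dr Inventory, Cr Expenses, amount 267): Expenses=-100 Inventory=100
After txn 3 (Dr Expenses, Cr Inventory, amount 434): Expenses=334 Inventory=-334
After txn 4 (Dr Inventory, Cr Equity, amount 450): Equity=-450 Expenses=334 Inventory=116
After txn 5 (Dr Inventory, Cr Payables, amount 208): Equity=-450 Expenses=334 Inventory=324 Payables=-208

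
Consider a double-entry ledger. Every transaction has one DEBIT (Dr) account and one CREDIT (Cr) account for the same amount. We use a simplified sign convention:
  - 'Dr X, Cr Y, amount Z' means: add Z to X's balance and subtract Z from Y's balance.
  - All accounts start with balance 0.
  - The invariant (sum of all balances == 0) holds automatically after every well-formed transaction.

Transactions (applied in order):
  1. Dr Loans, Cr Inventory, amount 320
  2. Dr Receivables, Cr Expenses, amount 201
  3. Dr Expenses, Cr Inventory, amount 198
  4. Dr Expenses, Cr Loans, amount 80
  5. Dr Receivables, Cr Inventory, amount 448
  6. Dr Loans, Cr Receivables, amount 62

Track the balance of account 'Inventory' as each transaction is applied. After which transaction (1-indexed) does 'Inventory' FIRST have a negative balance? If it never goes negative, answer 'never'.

Answer: 1

Derivation:
After txn 1: Inventory=-320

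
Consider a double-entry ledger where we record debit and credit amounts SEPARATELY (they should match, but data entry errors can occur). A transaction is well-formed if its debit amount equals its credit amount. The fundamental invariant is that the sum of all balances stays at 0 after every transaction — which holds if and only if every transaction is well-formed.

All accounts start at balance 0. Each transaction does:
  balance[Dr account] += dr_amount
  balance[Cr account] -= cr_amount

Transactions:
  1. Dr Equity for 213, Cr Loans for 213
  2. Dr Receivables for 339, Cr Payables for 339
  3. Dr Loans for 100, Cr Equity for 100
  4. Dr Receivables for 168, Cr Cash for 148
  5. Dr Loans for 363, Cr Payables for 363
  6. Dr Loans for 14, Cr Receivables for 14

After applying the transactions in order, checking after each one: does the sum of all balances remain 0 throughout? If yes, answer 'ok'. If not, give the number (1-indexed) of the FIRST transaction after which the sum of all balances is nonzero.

After txn 1: dr=213 cr=213 sum_balances=0
After txn 2: dr=339 cr=339 sum_balances=0
After txn 3: dr=100 cr=100 sum_balances=0
After txn 4: dr=168 cr=148 sum_balances=20
After txn 5: dr=363 cr=363 sum_balances=20
After txn 6: dr=14 cr=14 sum_balances=20

Answer: 4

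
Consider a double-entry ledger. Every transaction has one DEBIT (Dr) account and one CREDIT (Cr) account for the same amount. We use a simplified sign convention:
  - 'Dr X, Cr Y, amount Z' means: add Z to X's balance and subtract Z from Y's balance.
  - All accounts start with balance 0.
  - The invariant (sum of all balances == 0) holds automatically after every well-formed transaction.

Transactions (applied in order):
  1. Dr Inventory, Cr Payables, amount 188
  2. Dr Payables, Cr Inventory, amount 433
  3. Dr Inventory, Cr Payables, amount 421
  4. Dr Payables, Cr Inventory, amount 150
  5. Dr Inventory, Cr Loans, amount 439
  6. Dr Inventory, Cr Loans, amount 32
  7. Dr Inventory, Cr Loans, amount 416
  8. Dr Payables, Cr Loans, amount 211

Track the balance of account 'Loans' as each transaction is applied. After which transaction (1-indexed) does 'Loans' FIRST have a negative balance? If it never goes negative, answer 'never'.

After txn 1: Loans=0
After txn 2: Loans=0
After txn 3: Loans=0
After txn 4: Loans=0
After txn 5: Loans=-439

Answer: 5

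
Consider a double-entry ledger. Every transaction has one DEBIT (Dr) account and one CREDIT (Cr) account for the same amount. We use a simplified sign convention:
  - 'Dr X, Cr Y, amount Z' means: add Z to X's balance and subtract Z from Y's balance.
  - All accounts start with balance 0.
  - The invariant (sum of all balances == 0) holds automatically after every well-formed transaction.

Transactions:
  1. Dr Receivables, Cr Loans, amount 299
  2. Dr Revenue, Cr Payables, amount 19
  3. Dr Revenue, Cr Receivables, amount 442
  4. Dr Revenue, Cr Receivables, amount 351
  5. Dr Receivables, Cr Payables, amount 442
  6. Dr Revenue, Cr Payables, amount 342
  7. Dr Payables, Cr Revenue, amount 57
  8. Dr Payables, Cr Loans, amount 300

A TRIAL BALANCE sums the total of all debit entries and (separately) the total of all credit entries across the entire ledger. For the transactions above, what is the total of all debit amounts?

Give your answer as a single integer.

Txn 1: debit+=299
Txn 2: debit+=19
Txn 3: debit+=442
Txn 4: debit+=351
Txn 5: debit+=442
Txn 6: debit+=342
Txn 7: debit+=57
Txn 8: debit+=300
Total debits = 2252

Answer: 2252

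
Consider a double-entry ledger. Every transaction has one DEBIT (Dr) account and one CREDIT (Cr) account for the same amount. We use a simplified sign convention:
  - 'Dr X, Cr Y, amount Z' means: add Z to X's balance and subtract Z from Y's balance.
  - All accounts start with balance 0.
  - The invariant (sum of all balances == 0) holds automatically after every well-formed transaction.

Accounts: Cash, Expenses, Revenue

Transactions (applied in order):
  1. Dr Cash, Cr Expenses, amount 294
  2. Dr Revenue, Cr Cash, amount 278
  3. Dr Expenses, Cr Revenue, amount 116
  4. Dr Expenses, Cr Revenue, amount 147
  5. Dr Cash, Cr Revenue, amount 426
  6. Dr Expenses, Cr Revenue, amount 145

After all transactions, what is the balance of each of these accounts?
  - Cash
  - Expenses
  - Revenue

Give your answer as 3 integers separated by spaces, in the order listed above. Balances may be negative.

Answer: 442 114 -556

Derivation:
After txn 1 (Dr Cash, Cr Expenses, amount 294): Cash=294 Expenses=-294
After txn 2 (Dr Revenue, Cr Cash, amount 278): Cash=16 Expenses=-294 Revenue=278
After txn 3 (Dr Expenses, Cr Revenue, amount 116): Cash=16 Expenses=-178 Revenue=162
After txn 4 (Dr Expenses, Cr Revenue, amount 147): Cash=16 Expenses=-31 Revenue=15
After txn 5 (Dr Cash, Cr Revenue, amount 426): Cash=442 Expenses=-31 Revenue=-411
After txn 6 (Dr Expenses, Cr Revenue, amount 145): Cash=442 Expenses=114 Revenue=-556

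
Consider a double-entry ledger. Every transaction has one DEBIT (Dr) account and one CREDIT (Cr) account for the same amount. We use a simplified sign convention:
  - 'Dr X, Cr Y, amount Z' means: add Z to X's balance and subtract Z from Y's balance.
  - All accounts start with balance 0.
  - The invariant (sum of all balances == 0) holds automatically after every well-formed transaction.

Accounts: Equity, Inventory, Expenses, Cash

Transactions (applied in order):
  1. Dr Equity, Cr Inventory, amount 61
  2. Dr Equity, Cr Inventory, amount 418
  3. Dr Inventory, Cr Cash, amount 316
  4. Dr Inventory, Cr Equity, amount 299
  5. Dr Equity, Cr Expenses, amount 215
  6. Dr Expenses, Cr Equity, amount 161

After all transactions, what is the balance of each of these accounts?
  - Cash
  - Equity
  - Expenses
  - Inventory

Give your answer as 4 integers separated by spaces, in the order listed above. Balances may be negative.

After txn 1 (Dr Equity, Cr Inventory, amount 61): Equity=61 Inventory=-61
After txn 2 (Dr Equity, Cr Inventory, amount 418): Equity=479 Inventory=-479
After txn 3 (Dr Inventory, Cr Cash, amount 316): Cash=-316 Equity=479 Inventory=-163
After txn 4 (Dr Inventory, Cr Equity, amount 299): Cash=-316 Equity=180 Inventory=136
After txn 5 (Dr Equity, Cr Expenses, amount 215): Cash=-316 Equity=395 Expenses=-215 Inventory=136
After txn 6 (Dr Expenses, Cr Equity, amount 161): Cash=-316 Equity=234 Expenses=-54 Inventory=136

Answer: -316 234 -54 136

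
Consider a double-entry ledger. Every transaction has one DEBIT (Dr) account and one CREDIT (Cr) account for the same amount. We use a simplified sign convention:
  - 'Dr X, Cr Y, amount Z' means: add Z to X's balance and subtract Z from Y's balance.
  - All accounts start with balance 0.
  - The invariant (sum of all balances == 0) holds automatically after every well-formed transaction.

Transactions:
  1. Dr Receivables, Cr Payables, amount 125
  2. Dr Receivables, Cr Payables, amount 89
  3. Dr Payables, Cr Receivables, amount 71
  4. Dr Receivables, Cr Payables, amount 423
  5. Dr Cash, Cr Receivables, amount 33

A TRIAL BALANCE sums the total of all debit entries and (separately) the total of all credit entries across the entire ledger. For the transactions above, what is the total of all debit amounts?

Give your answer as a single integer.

Txn 1: debit+=125
Txn 2: debit+=89
Txn 3: debit+=71
Txn 4: debit+=423
Txn 5: debit+=33
Total debits = 741

Answer: 741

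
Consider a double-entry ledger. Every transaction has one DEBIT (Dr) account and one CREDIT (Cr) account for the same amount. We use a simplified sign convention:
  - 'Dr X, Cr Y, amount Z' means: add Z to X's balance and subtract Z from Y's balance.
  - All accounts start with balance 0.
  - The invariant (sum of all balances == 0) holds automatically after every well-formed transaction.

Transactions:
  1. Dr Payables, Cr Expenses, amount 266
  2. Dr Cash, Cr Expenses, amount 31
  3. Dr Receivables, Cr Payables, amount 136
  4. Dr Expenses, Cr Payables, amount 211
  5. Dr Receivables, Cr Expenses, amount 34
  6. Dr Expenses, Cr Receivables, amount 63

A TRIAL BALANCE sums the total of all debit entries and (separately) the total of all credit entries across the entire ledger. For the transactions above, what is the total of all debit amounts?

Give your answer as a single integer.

Txn 1: debit+=266
Txn 2: debit+=31
Txn 3: debit+=136
Txn 4: debit+=211
Txn 5: debit+=34
Txn 6: debit+=63
Total debits = 741

Answer: 741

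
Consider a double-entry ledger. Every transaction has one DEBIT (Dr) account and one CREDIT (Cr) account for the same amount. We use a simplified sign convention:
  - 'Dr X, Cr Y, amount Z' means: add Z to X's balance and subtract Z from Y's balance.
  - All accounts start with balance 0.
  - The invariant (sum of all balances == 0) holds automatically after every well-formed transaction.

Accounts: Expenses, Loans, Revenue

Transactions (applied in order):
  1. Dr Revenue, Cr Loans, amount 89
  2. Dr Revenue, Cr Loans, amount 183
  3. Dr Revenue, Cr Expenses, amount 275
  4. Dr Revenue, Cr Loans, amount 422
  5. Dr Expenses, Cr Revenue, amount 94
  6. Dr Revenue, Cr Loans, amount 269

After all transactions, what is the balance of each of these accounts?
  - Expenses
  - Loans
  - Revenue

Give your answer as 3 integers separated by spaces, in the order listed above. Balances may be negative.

Answer: -181 -963 1144

Derivation:
After txn 1 (Dr Revenue, Cr Loans, amount 89): Loans=-89 Revenue=89
After txn 2 (Dr Revenue, Cr Loans, amount 183): Loans=-272 Revenue=272
After txn 3 (Dr Revenue, Cr Expenses, amount 275): Expenses=-275 Loans=-272 Revenue=547
After txn 4 (Dr Revenue, Cr Loans, amount 422): Expenses=-275 Loans=-694 Revenue=969
After txn 5 (Dr Expenses, Cr Revenue, amount 94): Expenses=-181 Loans=-694 Revenue=875
After txn 6 (Dr Revenue, Cr Loans, amount 269): Expenses=-181 Loans=-963 Revenue=1144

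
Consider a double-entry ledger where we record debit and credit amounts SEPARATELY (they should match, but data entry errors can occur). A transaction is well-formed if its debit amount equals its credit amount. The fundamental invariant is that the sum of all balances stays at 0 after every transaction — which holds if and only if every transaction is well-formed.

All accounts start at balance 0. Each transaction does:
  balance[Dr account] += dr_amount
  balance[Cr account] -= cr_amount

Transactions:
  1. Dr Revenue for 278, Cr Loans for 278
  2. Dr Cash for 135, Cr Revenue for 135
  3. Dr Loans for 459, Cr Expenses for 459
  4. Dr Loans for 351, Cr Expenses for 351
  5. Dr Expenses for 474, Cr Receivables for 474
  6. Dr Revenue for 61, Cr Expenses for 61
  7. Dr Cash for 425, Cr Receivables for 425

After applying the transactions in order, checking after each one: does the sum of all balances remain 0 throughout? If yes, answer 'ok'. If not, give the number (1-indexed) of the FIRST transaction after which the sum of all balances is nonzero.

After txn 1: dr=278 cr=278 sum_balances=0
After txn 2: dr=135 cr=135 sum_balances=0
After txn 3: dr=459 cr=459 sum_balances=0
After txn 4: dr=351 cr=351 sum_balances=0
After txn 5: dr=474 cr=474 sum_balances=0
After txn 6: dr=61 cr=61 sum_balances=0
After txn 7: dr=425 cr=425 sum_balances=0

Answer: ok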